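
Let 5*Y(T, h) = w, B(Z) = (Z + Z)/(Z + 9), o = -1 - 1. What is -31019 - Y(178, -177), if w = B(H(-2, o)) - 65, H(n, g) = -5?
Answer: -62011/2 ≈ -31006.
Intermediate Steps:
o = -2
B(Z) = 2*Z/(9 + Z) (B(Z) = (2*Z)/(9 + Z) = 2*Z/(9 + Z))
w = -135/2 (w = 2*(-5)/(9 - 5) - 65 = 2*(-5)/4 - 65 = 2*(-5)*(¼) - 65 = -5/2 - 65 = -135/2 ≈ -67.500)
Y(T, h) = -27/2 (Y(T, h) = (⅕)*(-135/2) = -27/2)
-31019 - Y(178, -177) = -31019 - 1*(-27/2) = -31019 + 27/2 = -62011/2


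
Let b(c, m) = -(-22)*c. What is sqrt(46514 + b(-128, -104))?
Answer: sqrt(43698) ≈ 209.04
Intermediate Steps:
b(c, m) = 22*c
sqrt(46514 + b(-128, -104)) = sqrt(46514 + 22*(-128)) = sqrt(46514 - 2816) = sqrt(43698)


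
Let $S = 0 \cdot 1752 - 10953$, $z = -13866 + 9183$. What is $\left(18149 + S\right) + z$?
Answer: $2513$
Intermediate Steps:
$z = -4683$
$S = -10953$ ($S = 0 - 10953 = -10953$)
$\left(18149 + S\right) + z = \left(18149 - 10953\right) - 4683 = 7196 - 4683 = 2513$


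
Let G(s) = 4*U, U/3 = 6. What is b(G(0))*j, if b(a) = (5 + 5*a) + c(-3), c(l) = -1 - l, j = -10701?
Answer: -3927267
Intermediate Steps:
U = 18 (U = 3*6 = 18)
G(s) = 72 (G(s) = 4*18 = 72)
b(a) = 7 + 5*a (b(a) = (5 + 5*a) + (-1 - 1*(-3)) = (5 + 5*a) + (-1 + 3) = (5 + 5*a) + 2 = 7 + 5*a)
b(G(0))*j = (7 + 5*72)*(-10701) = (7 + 360)*(-10701) = 367*(-10701) = -3927267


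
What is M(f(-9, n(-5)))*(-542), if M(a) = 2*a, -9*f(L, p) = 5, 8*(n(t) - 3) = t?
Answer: 5420/9 ≈ 602.22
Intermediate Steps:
n(t) = 3 + t/8
f(L, p) = -5/9 (f(L, p) = -⅑*5 = -5/9)
M(f(-9, n(-5)))*(-542) = (2*(-5/9))*(-542) = -10/9*(-542) = 5420/9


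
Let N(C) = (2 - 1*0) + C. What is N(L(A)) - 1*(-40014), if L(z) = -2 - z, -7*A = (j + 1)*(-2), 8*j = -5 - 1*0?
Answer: 1120389/28 ≈ 40014.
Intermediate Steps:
j = -5/8 (j = (-5 - 1*0)/8 = (-5 + 0)/8 = (1/8)*(-5) = -5/8 ≈ -0.62500)
A = 3/28 (A = -(-5/8 + 1)*(-2)/7 = -3*(-2)/56 = -1/7*(-3/4) = 3/28 ≈ 0.10714)
N(C) = 2 + C (N(C) = (2 + 0) + C = 2 + C)
N(L(A)) - 1*(-40014) = (2 + (-2 - 1*3/28)) - 1*(-40014) = (2 + (-2 - 3/28)) + 40014 = (2 - 59/28) + 40014 = -3/28 + 40014 = 1120389/28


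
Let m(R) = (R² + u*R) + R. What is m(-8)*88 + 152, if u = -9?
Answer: 11416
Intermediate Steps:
m(R) = R² - 8*R (m(R) = (R² - 9*R) + R = R² - 8*R)
m(-8)*88 + 152 = -8*(-8 - 8)*88 + 152 = -8*(-16)*88 + 152 = 128*88 + 152 = 11264 + 152 = 11416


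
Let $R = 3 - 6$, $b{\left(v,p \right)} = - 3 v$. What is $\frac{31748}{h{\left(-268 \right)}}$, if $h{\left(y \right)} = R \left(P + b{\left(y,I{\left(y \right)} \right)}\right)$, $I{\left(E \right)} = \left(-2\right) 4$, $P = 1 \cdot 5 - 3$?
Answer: $- \frac{15874}{1209} \approx -13.13$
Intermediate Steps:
$P = 2$ ($P = 5 - 3 = 2$)
$I{\left(E \right)} = -8$
$R = -3$ ($R = 3 - 6 = -3$)
$h{\left(y \right)} = -6 + 9 y$ ($h{\left(y \right)} = - 3 \left(2 - 3 y\right) = -6 + 9 y$)
$\frac{31748}{h{\left(-268 \right)}} = \frac{31748}{-6 + 9 \left(-268\right)} = \frac{31748}{-6 - 2412} = \frac{31748}{-2418} = 31748 \left(- \frac{1}{2418}\right) = - \frac{15874}{1209}$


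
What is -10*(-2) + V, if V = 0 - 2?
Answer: 18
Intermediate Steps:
V = -2
-10*(-2) + V = -10*(-2) - 2 = 20 - 2 = 18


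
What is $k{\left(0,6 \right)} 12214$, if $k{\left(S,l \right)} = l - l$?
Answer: $0$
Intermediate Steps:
$k{\left(S,l \right)} = 0$
$k{\left(0,6 \right)} 12214 = 0 \cdot 12214 = 0$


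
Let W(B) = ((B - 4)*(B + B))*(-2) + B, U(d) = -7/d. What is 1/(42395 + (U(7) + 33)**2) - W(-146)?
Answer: 3809843575/43419 ≈ 87746.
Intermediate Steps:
W(B) = B - 4*B*(-4 + B) (W(B) = ((-4 + B)*(2*B))*(-2) + B = (2*B*(-4 + B))*(-2) + B = -4*B*(-4 + B) + B = B - 4*B*(-4 + B))
1/(42395 + (U(7) + 33)**2) - W(-146) = 1/(42395 + (-7/7 + 33)**2) - (-146)*(17 - 4*(-146)) = 1/(42395 + (-7*1/7 + 33)**2) - (-146)*(17 + 584) = 1/(42395 + (-1 + 33)**2) - (-146)*601 = 1/(42395 + 32**2) - 1*(-87746) = 1/(42395 + 1024) + 87746 = 1/43419 + 87746 = 3809843575/43419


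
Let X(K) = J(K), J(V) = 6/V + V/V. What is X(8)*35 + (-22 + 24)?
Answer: 253/4 ≈ 63.250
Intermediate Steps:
J(V) = 1 + 6/V (J(V) = 6/V + 1 = 1 + 6/V)
X(K) = (6 + K)/K
X(8)*35 + (-22 + 24) = ((6 + 8)/8)*35 + (-22 + 24) = ((1/8)*14)*35 + 2 = (7/4)*35 + 2 = 245/4 + 2 = 253/4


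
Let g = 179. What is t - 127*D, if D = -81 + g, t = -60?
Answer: -12506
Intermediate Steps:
D = 98 (D = -81 + 179 = 98)
t - 127*D = -60 - 127*98 = -60 - 12446 = -12506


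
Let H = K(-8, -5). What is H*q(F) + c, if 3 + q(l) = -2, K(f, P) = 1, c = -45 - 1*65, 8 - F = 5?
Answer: -115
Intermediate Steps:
F = 3 (F = 8 - 1*5 = 8 - 5 = 3)
c = -110 (c = -45 - 65 = -110)
q(l) = -5 (q(l) = -3 - 2 = -5)
H = 1
H*q(F) + c = 1*(-5) - 110 = -5 - 110 = -115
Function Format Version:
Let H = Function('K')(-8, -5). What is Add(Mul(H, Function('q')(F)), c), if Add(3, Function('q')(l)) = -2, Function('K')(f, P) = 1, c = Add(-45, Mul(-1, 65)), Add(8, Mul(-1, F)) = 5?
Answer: -115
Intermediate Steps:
F = 3 (F = Add(8, Mul(-1, 5)) = Add(8, -5) = 3)
c = -110 (c = Add(-45, -65) = -110)
Function('q')(l) = -5 (Function('q')(l) = Add(-3, -2) = -5)
H = 1
Add(Mul(H, Function('q')(F)), c) = Add(Mul(1, -5), -110) = Add(-5, -110) = -115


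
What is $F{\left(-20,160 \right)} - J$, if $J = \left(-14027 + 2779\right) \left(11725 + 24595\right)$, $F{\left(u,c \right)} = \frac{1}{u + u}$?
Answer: $\frac{16341094399}{40} \approx 4.0853 \cdot 10^{8}$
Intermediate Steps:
$F{\left(u,c \right)} = \frac{1}{2 u}$
$J = -408527360$ ($J = \left(-11248\right) 36320 = -408527360$)
$F{\left(-20,160 \right)} - J = \frac{1}{2 \left(-20\right)} - -408527360 = \frac{1}{2} \left(- \frac{1}{20}\right) + 408527360 = - \frac{1}{40} + 408527360 = \frac{16341094399}{40}$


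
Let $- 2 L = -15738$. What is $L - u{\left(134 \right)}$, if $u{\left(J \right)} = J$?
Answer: $7735$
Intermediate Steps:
$L = 7869$ ($L = \left(- \frac{1}{2}\right) \left(-15738\right) = 7869$)
$L - u{\left(134 \right)} = 7869 - 134 = 7735$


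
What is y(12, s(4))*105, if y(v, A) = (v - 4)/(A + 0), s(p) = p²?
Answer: 105/2 ≈ 52.500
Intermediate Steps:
y(v, A) = (-4 + v)/A
y(12, s(4))*105 = ((-4 + 12)/(4²))*105 = (8/16)*105 = ((1/16)*8)*105 = (½)*105 = 105/2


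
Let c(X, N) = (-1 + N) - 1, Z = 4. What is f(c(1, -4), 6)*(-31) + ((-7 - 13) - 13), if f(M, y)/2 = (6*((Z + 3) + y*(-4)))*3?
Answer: 18939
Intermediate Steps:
c(X, N) = -2 + N
f(M, y) = 252 - 144*y (f(M, y) = 2*((6*((4 + 3) + y*(-4)))*3) = 2*((6*(7 - 4*y))*3) = 2*((42 - 24*y)*3) = 2*(126 - 72*y) = 252 - 144*y)
f(c(1, -4), 6)*(-31) + ((-7 - 13) - 13) = (252 - 144*6)*(-31) + ((-7 - 13) - 13) = (252 - 864)*(-31) + (-20 - 13) = -612*(-31) - 33 = 18972 - 33 = 18939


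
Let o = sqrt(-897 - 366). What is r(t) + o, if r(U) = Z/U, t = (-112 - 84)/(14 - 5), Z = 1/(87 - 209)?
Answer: 9/23912 + I*sqrt(1263) ≈ 0.00037638 + 35.539*I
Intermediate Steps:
Z = -1/122 (Z = 1/(-122) = -1/122 ≈ -0.0081967)
t = -196/9 ≈ -21.778
o = I*sqrt(1263) (o = sqrt(-1263) = I*sqrt(1263) ≈ 35.539*I)
r(U) = -1/(122*U)
r(t) + o = -1/(122*(-196/9)) + I*sqrt(1263) = -1/122*(-9/196) + I*sqrt(1263) = 9/23912 + I*sqrt(1263)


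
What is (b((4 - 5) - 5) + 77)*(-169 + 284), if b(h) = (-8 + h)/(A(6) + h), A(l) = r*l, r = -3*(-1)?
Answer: 52325/6 ≈ 8720.8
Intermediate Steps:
r = 3
A(l) = 3*l
b(h) = (-8 + h)/(18 + h) (b(h) = (-8 + h)/(3*6 + h) = (-8 + h)/(18 + h))
(b((4 - 5) - 5) + 77)*(-169 + 284) = ((-8 + ((4 - 5) - 5))/(18 + ((4 - 5) - 5)) + 77)*(-169 + 284) = ((-8 + (-1 - 5))/(18 + (-1 - 5)) + 77)*115 = ((-8 - 6)/(18 - 6) + 77)*115 = (-14/12 + 77)*115 = ((1/12)*(-14) + 77)*115 = (-7/6 + 77)*115 = (455/6)*115 = 52325/6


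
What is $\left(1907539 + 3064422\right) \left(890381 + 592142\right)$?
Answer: $7371046537603$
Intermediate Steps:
$\left(1907539 + 3064422\right) \left(890381 + 592142\right) = 4971961 \cdot 1482523 = 7371046537603$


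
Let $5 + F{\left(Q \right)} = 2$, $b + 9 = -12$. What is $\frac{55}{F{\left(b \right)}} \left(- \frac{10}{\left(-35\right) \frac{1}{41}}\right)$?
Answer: $- \frac{4510}{21} \approx -214.76$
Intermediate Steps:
$b = -21$ ($b = -9 - 12 = -21$)
$F{\left(Q \right)} = -3$ ($F{\left(Q \right)} = -5 + 2 = -3$)
$\frac{55}{F{\left(b \right)}} \left(- \frac{10}{\left(-35\right) \frac{1}{41}}\right) = \frac{55}{-3} \left(- \frac{10}{\left(-35\right) \frac{1}{41}}\right) = 55 \left(- \frac{1}{3}\right) \left(- \frac{10}{\left(-35\right) \frac{1}{41}}\right) = - \frac{55 \left(- \frac{10}{- \frac{35}{41}}\right)}{3} = - \frac{55 \left(\left(-10\right) \left(- \frac{41}{35}\right)\right)}{3} = \left(- \frac{55}{3}\right) \frac{82}{7} = - \frac{4510}{21}$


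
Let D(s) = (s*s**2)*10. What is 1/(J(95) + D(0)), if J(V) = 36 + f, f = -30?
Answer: 1/6 ≈ 0.16667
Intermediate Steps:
J(V) = 6 (J(V) = 36 - 30 = 6)
D(s) = 10*s**3 (D(s) = s**3*10 = 10*s**3)
1/(J(95) + D(0)) = 1/(6 + 10*0**3) = 1/(6 + 10*0) = 1/(6 + 0) = 1/6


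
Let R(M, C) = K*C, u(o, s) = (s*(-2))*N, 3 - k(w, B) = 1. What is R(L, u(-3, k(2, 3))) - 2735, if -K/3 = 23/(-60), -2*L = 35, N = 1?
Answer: -13698/5 ≈ -2739.6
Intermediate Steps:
L = -35/2 (L = -½*35 = -35/2 ≈ -17.500)
k(w, B) = 2 (k(w, B) = 3 - 1*1 = 3 - 1 = 2)
K = 23/20 (K = -69/(-60) = -69*(-1)/60 = -3*(-23/60) = 23/20 ≈ 1.1500)
u(o, s) = -2*s (u(o, s) = (s*(-2))*1 = -2*s*1 = -2*s)
R(M, C) = 23*C/20
R(L, u(-3, k(2, 3))) - 2735 = 23*(-2*2)/20 - 2735 = (23/20)*(-4) - 2735 = -23/5 - 2735 = -13698/5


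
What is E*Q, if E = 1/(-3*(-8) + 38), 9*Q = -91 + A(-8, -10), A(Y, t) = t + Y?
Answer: -109/558 ≈ -0.19534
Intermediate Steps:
A(Y, t) = Y + t
Q = -109/9 (Q = (-91 + (-8 - 10))/9 = (-91 - 18)/9 = (⅑)*(-109) = -109/9 ≈ -12.111)
E = 1/62 (E = 1/(24 + 38) = 1/62 ≈ 0.016129)
E*Q = (1/62)*(-109/9) = -109/558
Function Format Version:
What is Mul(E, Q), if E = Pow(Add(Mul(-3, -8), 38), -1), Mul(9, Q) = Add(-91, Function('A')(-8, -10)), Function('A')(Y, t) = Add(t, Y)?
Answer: Rational(-109, 558) ≈ -0.19534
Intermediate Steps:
Function('A')(Y, t) = Add(Y, t)
Q = Rational(-109, 9) (Q = Mul(Rational(1, 9), Add(-91, Add(-8, -10))) = Mul(Rational(1, 9), Add(-91, -18)) = Mul(Rational(1, 9), -109) = Rational(-109, 9) ≈ -12.111)
E = Rational(1, 62) (E = Pow(Add(24, 38), -1) = Pow(62, -1) = Rational(1, 62) ≈ 0.016129)
Mul(E, Q) = Mul(Rational(1, 62), Rational(-109, 9)) = Rational(-109, 558)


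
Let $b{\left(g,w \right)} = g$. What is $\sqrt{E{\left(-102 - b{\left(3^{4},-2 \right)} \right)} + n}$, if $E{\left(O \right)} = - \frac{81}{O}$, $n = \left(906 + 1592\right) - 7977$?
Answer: $\frac{4 i \sqrt{1274107}}{61} \approx 74.017 i$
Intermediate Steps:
$n = -5479$ ($n = 2498 - 7977 = -5479$)
$\sqrt{E{\left(-102 - b{\left(3^{4},-2 \right)} \right)} + n} = \sqrt{- \frac{81}{-102 - 3^{4}} - 5479} = \sqrt{- \frac{81}{-102 - 81} - 5479} = \sqrt{- \frac{81}{-183} - 5479} = \sqrt{\left(-81\right) \left(- \frac{1}{183}\right) - 5479} = \sqrt{\frac{27}{61} - 5479} = \sqrt{- \frac{334192}{61}} = \frac{4 i \sqrt{1274107}}{61}$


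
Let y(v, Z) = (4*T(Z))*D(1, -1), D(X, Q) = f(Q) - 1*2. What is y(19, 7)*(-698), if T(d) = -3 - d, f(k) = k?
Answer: -83760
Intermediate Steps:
D(X, Q) = -2 + Q (D(X, Q) = Q - 1*2 = Q - 2 = -2 + Q)
y(v, Z) = 36 + 12*Z (y(v, Z) = (4*(-3 - Z))*(-2 - 1) = (-12 - 4*Z)*(-3) = 36 + 12*Z)
y(19, 7)*(-698) = (36 + 12*7)*(-698) = (36 + 84)*(-698) = 120*(-698) = -83760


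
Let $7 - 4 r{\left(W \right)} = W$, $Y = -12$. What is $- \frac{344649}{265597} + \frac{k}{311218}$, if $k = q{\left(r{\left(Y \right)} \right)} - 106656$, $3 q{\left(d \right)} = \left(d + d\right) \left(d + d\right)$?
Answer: $- \frac{1626965952851}{991902805752} \approx -1.6402$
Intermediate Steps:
$r{\left(W \right)} = \frac{7}{4} - \frac{W}{4}$
$q{\left(d \right)} = \frac{4 d^{2}}{3}$ ($q{\left(d \right)} = \frac{\left(d + d\right) \left(d + d\right)}{3} = \frac{2 d 2 d}{3} = \frac{4 d^{2}}{3}$)
$k = - \frac{1279511}{12}$ ($k = \frac{4 \left(\frac{7}{4} - -3\right)^{2}}{3} - 106656 = \frac{4 \left(\frac{7}{4} + 3\right)^{2}}{3} - 106656 = \frac{4 \left(\frac{19}{4}\right)^{2}}{3} - 106656 = \frac{4}{3} \cdot \frac{361}{16} - 106656 = \frac{361}{12} - 106656 = - \frac{1279511}{12} \approx -1.0663 \cdot 10^{5}$)
$- \frac{344649}{265597} + \frac{k}{311218} = - \frac{344649}{265597} - \frac{1279511}{12 \cdot 311218} = \left(-344649\right) \frac{1}{265597} - \frac{1279511}{3734616} = - \frac{344649}{265597} - \frac{1279511}{3734616} = - \frac{1626965952851}{991902805752}$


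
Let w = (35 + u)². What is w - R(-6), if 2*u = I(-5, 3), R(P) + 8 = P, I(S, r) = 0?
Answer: 1239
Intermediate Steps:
R(P) = -8 + P
u = 0 (u = (½)*0 = 0)
w = 1225 (w = (35 + 0)² = 35² = 1225)
w - R(-6) = 1225 - (-8 - 6) = 1225 - 1*(-14) = 1225 + 14 = 1239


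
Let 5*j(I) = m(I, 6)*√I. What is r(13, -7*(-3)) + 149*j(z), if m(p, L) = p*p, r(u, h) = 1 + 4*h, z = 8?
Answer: 85 + 19072*√2/5 ≈ 5479.4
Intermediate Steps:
m(p, L) = p²
j(I) = I^(5/2)/5 (j(I) = (I²*√I)/5 = I^(5/2)/5)
r(13, -7*(-3)) + 149*j(z) = (1 + 4*(-7*(-3))) + 149*(8^(5/2)/5) = (1 + 4*21) + 149*((128*√2)/5) = (1 + 84) + 149*(128*√2/5) = 85 + 19072*√2/5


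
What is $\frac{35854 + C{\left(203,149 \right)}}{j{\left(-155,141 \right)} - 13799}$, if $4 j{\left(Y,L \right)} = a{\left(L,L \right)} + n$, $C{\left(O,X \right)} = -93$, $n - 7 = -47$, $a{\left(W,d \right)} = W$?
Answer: $- \frac{143044}{55095} \approx -2.5963$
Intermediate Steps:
$n = -40$ ($n = 7 - 47 = -40$)
$j{\left(Y,L \right)} = -10 + \frac{L}{4}$ ($j{\left(Y,L \right)} = \frac{L - 40}{4} = \frac{-40 + L}{4} = -10 + \frac{L}{4}$)
$\frac{35854 + C{\left(203,149 \right)}}{j{\left(-155,141 \right)} - 13799} = \frac{35854 - 93}{\left(-10 + \frac{1}{4} \cdot 141\right) - 13799} = \frac{35761}{\left(-10 + \frac{141}{4}\right) - 13799} = \frac{35761}{\frac{101}{4} - 13799} = \frac{35761}{- \frac{55095}{4}} = 35761 \left(- \frac{4}{55095}\right) = - \frac{143044}{55095}$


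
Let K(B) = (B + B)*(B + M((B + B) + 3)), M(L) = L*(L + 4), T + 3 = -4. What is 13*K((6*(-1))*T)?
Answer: 8691228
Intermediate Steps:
T = -7 (T = -3 - 4 = -7)
M(L) = L*(4 + L)
K(B) = 2*B*(B + (3 + 2*B)*(7 + 2*B)) (K(B) = (B + B)*(B + ((B + B) + 3)*(4 + ((B + B) + 3))) = (2*B)*(B + (2*B + 3)*(4 + (2*B + 3))) = (2*B)*(B + (3 + 2*B)*(4 + (3 + 2*B))) = (2*B)*(B + (3 + 2*B)*(7 + 2*B)) = 2*B*(B + (3 + 2*B)*(7 + 2*B)))
13*K((6*(-1))*T) = 13*(2*((6*(-1))*(-7))*(21 + 4*((6*(-1))*(-7))² + 21*((6*(-1))*(-7)))) = 13*(2*(-6*(-7))*(21 + 4*(-6*(-7))² + 21*(-6*(-7)))) = 13*(2*42*(21 + 4*42² + 21*42)) = 13*(2*42*(21 + 4*1764 + 882)) = 13*(2*42*(21 + 7056 + 882)) = 13*(2*42*7959) = 13*668556 = 8691228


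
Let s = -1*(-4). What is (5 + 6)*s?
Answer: 44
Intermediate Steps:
s = 4
(5 + 6)*s = (5 + 6)*4 = 11*4 = 44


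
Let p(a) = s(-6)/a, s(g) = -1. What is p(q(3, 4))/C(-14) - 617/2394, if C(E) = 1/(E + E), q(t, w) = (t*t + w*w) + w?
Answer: 49139/69426 ≈ 0.70779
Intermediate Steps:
q(t, w) = w + t² + w² (q(t, w) = (t² + w²) + w = w + t² + w²)
C(E) = 1/(2*E)
p(a) = -1/a
p(q(3, 4))/C(-14) - 617/2394 = (-1/(4 + 3² + 4²))/(((½)/(-14))) - 617/2394 = (-1/(4 + 9 + 16))/(((½)*(-1/14))) - 617*1/2394 = (-1/29)/(-1/28) - 617/2394 = -1*1/29*(-28) - 617/2394 = -1/29*(-28) - 617/2394 = 28/29 - 617/2394 = 49139/69426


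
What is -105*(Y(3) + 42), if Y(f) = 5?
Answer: -4935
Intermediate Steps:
-105*(Y(3) + 42) = -105*(5 + 42) = -105*47 = -4935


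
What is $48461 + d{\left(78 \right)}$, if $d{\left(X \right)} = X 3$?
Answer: $48695$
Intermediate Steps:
$d{\left(X \right)} = 3 X$
$48461 + d{\left(78 \right)} = 48461 + 3 \cdot 78 = 48461 + 234 = 48695$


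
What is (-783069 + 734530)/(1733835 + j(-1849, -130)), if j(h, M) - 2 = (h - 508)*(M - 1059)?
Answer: -48539/4536310 ≈ -0.010700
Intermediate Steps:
j(h, M) = 2 + (-1059 + M)*(-508 + h) (j(h, M) = 2 + (h - 508)*(M - 1059) = 2 + (-508 + h)*(-1059 + M) = 2 + (-1059 + M)*(-508 + h))
(-783069 + 734530)/(1733835 + j(-1849, -130)) = (-783069 + 734530)/(1733835 + (537974 - 1059*(-1849) - 508*(-130) - 130*(-1849))) = -48539/(1733835 + (537974 + 1958091 + 66040 + 240370)) = -48539/(1733835 + 2802475) = -48539/4536310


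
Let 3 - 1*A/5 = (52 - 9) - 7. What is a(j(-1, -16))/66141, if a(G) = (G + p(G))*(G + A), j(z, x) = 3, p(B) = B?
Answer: -108/7349 ≈ -0.014696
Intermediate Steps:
A = -165 (A = 15 - 5*((52 - 9) - 7) = 15 - 5*(43 - 7) = 15 - 5*36 = 15 - 180 = -165)
a(G) = 2*G*(-165 + G) (a(G) = (G + G)*(G - 165) = (2*G)*(-165 + G) = 2*G*(-165 + G))
a(j(-1, -16))/66141 = (2*3*(-165 + 3))/66141 = (2*3*(-162))*(1/66141) = -972*1/66141 = -108/7349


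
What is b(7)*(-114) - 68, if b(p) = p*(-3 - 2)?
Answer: 3922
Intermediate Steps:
b(p) = -5*p (b(p) = p*(-5) = -5*p)
b(7)*(-114) - 68 = -5*7*(-114) - 68 = -35*(-114) - 68 = 3990 - 68 = 3922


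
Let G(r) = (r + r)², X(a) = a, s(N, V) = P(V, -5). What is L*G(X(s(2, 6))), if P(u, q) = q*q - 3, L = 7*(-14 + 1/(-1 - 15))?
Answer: -190575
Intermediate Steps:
L = -1575/16 (L = 7*(-14 + 1/(-16)) = 7*(-14 - 1/16) = 7*(-225/16) = -1575/16 ≈ -98.438)
P(u, q) = -3 + q² (P(u, q) = q² - 3 = -3 + q²)
s(N, V) = 22 (s(N, V) = -3 + (-5)² = -3 + 25 = 22)
G(r) = 4*r² (G(r) = (2*r)² = 4*r²)
L*G(X(s(2, 6))) = -1575*22²/4 = -1575*484/4 = -1575/16*1936 = -190575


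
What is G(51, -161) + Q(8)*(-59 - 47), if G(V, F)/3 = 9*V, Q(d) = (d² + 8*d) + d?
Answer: -13039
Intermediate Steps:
Q(d) = d² + 9*d
G(V, F) = 27*V (G(V, F) = 3*(9*V) = 27*V)
G(51, -161) + Q(8)*(-59 - 47) = 27*51 + (8*(9 + 8))*(-59 - 47) = 1377 + (8*17)*(-106) = 1377 + 136*(-106) = 1377 - 14416 = -13039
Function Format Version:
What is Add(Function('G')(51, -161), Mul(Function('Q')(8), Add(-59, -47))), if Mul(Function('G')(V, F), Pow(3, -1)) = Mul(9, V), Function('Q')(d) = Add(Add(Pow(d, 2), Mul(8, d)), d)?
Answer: -13039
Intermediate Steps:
Function('Q')(d) = Add(Pow(d, 2), Mul(9, d))
Function('G')(V, F) = Mul(27, V) (Function('G')(V, F) = Mul(3, Mul(9, V)) = Mul(27, V))
Add(Function('G')(51, -161), Mul(Function('Q')(8), Add(-59, -47))) = Add(Mul(27, 51), Mul(Mul(8, Add(9, 8)), Add(-59, -47))) = Add(1377, Mul(Mul(8, 17), -106)) = Add(1377, Mul(136, -106)) = Add(1377, -14416) = -13039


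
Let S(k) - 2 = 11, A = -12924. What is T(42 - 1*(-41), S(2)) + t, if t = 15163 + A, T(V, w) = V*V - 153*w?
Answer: 7139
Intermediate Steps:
S(k) = 13 (S(k) = 2 + 11 = 13)
T(V, w) = V² - 153*w
t = 2239 (t = 15163 - 12924 = 2239)
T(42 - 1*(-41), S(2)) + t = ((42 - 1*(-41))² - 153*13) + 2239 = ((42 + 41)² - 1989) + 2239 = (83² - 1989) + 2239 = (6889 - 1989) + 2239 = 4900 + 2239 = 7139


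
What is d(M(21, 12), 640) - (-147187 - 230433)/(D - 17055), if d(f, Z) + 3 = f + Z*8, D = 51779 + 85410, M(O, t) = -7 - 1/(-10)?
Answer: 3071371867/600670 ≈ 5113.2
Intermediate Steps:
M(O, t) = -69/10 (M(O, t) = -7 - 1*(-⅒) = -7 + ⅒ = -69/10)
D = 137189
d(f, Z) = -3 + f + 8*Z (d(f, Z) = -3 + (f + Z*8) = -3 + (f + 8*Z) = -3 + f + 8*Z)
d(M(21, 12), 640) - (-147187 - 230433)/(D - 17055) = (-3 - 69/10 + 8*640) - (-147187 - 230433)/(137189 - 17055) = (-3 - 69/10 + 5120) - (-377620)/120134 = 51101/10 - (-377620)/120134 = 51101/10 - 1*(-188810/60067) = 51101/10 + 188810/60067 = 3071371867/600670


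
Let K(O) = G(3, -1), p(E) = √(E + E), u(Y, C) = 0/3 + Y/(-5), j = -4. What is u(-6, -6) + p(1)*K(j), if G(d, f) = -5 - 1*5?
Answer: 6/5 - 10*√2 ≈ -12.942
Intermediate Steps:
u(Y, C) = -Y/5 (u(Y, C) = 0*(⅓) + Y*(-⅕) = 0 - Y/5 = -Y/5)
G(d, f) = -10 (G(d, f) = -5 - 5 = -10)
p(E) = √2*√E (p(E) = √(2*E) = √2*√E)
K(O) = -10
u(-6, -6) + p(1)*K(j) = -⅕*(-6) + (√2*√1)*(-10) = 6/5 + (√2*1)*(-10) = 6/5 + √2*(-10) = 6/5 - 10*√2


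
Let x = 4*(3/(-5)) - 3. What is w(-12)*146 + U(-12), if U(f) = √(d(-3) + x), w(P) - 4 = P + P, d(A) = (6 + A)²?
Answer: -2920 + 3*√10/5 ≈ -2918.1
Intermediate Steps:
x = -27/5 (x = 4*(3*(-⅕)) - 3 = 4*(-⅗) - 3 = -12/5 - 3 = -27/5 ≈ -5.4000)
w(P) = 4 + 2*P (w(P) = 4 + (P + P) = 4 + 2*P)
U(f) = 3*√10/5 (U(f) = √((6 - 3)² - 27/5) = √(3² - 27/5) = √(9 - 27/5) = √(18/5) = 3*√10/5)
w(-12)*146 + U(-12) = (4 + 2*(-12))*146 + 3*√10/5 = (4 - 24)*146 + 3*√10/5 = -20*146 + 3*√10/5 = -2920 + 3*√10/5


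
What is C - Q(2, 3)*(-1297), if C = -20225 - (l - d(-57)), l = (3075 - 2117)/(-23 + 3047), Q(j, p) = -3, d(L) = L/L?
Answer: -36462359/1512 ≈ -24115.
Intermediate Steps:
d(L) = 1
l = 479/1512 (l = 958/3024 = 958*(1/3024) = 479/1512 ≈ 0.31680)
C = -30579167/1512 (C = -20225 - (479/1512 - 1*1) = -20225 - (479/1512 - 1) = -20225 - 1*(-1033/1512) = -20225 + 1033/1512 = -30579167/1512 ≈ -20224.)
C - Q(2, 3)*(-1297) = -30579167/1512 - (-3)*(-1297) = -30579167/1512 - 1*3891 = -30579167/1512 - 3891 = -36462359/1512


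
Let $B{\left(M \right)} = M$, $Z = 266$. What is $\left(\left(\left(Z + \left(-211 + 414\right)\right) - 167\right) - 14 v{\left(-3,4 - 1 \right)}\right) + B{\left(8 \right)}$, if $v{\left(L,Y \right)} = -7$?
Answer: $408$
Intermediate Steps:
$\left(\left(\left(Z + \left(-211 + 414\right)\right) - 167\right) - 14 v{\left(-3,4 - 1 \right)}\right) + B{\left(8 \right)} = \left(\left(\left(266 + \left(-211 + 414\right)\right) - 167\right) - -98\right) + 8 = \left(\left(\left(266 + 203\right) - 167\right) + 98\right) + 8 = \left(\left(469 - 167\right) + 98\right) + 8 = \left(302 + 98\right) + 8 = 400 + 8 = 408$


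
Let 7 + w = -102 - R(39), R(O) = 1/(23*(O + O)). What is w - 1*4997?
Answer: -9160165/1794 ≈ -5106.0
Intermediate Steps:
R(O) = 1/(46*O) (R(O) = 1/(23*(2*O)) = 1/(46*O))
w = -195547/1794 (w = -7 + (-102 - 1/(46*39)) = -7 + (-102 - 1*1/1794) = -7 + (-102 - 1/1794) = -7 - 182989/1794 = -195547/1794 ≈ -109.00)
w - 1*4997 = -195547/1794 - 1*4997 = -195547/1794 - 4997 = -9160165/1794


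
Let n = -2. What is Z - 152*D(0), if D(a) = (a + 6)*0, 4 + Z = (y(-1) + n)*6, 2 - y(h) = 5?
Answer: -34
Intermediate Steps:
y(h) = -3 (y(h) = 2 - 1*5 = 2 - 5 = -3)
Z = -34 (Z = -4 + (-3 - 2)*6 = -4 - 5*6 = -4 - 30 = -34)
D(a) = 0 (D(a) = (6 + a)*0 = 0)
Z - 152*D(0) = -34 - 152*0 = -34 + 0 = -34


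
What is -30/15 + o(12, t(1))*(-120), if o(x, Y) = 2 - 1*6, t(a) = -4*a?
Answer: 478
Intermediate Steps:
o(x, Y) = -4 (o(x, Y) = 2 - 6 = -4)
-30/15 + o(12, t(1))*(-120) = -30/15 - 4*(-120) = -30*1/15 + 480 = -2 + 480 = 478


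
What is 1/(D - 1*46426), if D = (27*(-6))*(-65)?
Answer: -1/35896 ≈ -2.7858e-5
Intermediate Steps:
D = 10530 (D = -162*(-65) = 10530)
1/(D - 1*46426) = 1/(10530 - 1*46426) = 1/(10530 - 46426) = 1/(-35896) = -1/35896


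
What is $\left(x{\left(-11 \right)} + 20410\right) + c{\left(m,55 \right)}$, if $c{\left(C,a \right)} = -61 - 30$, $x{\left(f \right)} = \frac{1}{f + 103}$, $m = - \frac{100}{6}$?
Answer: $\frac{1869349}{92} \approx 20319.0$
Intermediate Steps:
$m = - \frac{50}{3}$ ($m = \left(-100\right) \frac{1}{6} = - \frac{50}{3} \approx -16.667$)
$x{\left(f \right)} = \frac{1}{103 + f}$
$c{\left(C,a \right)} = -91$
$\left(x{\left(-11 \right)} + 20410\right) + c{\left(m,55 \right)} = \left(\frac{1}{103 - 11} + 20410\right) - 91 = \left(\frac{1}{92} + 20410\right) - 91 = \frac{1877721}{92} - 91 = \frac{1869349}{92}$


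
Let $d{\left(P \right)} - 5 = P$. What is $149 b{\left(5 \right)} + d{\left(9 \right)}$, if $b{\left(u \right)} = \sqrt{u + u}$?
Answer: $14 + 149 \sqrt{10} \approx 485.18$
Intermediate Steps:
$b{\left(u \right)} = \sqrt{2} \sqrt{u}$ ($b{\left(u \right)} = \sqrt{2 u} = \sqrt{2} \sqrt{u}$)
$d{\left(P \right)} = 5 + P$
$149 b{\left(5 \right)} + d{\left(9 \right)} = 149 \sqrt{2} \sqrt{5} + \left(5 + 9\right) = 149 \sqrt{10} + 14 = 14 + 149 \sqrt{10}$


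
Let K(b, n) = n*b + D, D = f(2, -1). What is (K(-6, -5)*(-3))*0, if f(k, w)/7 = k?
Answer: 0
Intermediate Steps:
f(k, w) = 7*k
D = 14 (D = 7*2 = 14)
K(b, n) = 14 + b*n (K(b, n) = n*b + 14 = b*n + 14 = 14 + b*n)
(K(-6, -5)*(-3))*0 = ((14 - 6*(-5))*(-3))*0 = ((14 + 30)*(-3))*0 = (44*(-3))*0 = -132*0 = 0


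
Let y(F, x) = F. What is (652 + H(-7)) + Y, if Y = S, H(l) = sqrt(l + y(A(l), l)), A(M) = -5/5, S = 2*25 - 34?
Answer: 668 + 2*I*sqrt(2) ≈ 668.0 + 2.8284*I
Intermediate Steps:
S = 16 (S = 50 - 34 = 16)
A(M) = -1 (A(M) = -5*1/5 = -1)
H(l) = sqrt(-1 + l) (H(l) = sqrt(l - 1) = sqrt(-1 + l))
Y = 16
(652 + H(-7)) + Y = (652 + sqrt(-1 - 7)) + 16 = (652 + sqrt(-8)) + 16 = (652 + 2*I*sqrt(2)) + 16 = 668 + 2*I*sqrt(2)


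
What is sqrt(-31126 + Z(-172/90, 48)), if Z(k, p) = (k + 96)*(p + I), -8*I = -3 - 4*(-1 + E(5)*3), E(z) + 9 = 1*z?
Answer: I*sqrt(978697)/6 ≈ 164.88*I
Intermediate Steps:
E(z) = -9 + z (E(z) = -9 + 1*z = -9 + z)
I = -49/8 (I = -(-3 - 4*(-1 + (-9 + 5)*3))/8 = -(-3 - 4*(-1 - 4*3))/8 = -(-3 - 4*(-1 - 12))/8 = -(-3 - 4*(-13))/8 = -(-3 + 52)/8 = -1/8*49 = -49/8 ≈ -6.1250)
Z(k, p) = (96 + k)*(-49/8 + p) (Z(k, p) = (k + 96)*(p - 49/8) = (96 + k)*(-49/8 + p))
sqrt(-31126 + Z(-172/90, 48)) = sqrt(-31126 + (-588 + 96*48 - (-2107)/(2*90) - 172/90*48)) = sqrt(-31126 + (-588 + 4608 - (-2107)/(2*90) - 172*1/90*48)) = sqrt(-31126 + (-588 + 4608 - 49/8*(-86/45) - 86/45*48)) = sqrt(-31126 + (-588 + 4608 + 2107/180 - 1376/15)) = sqrt(-31126 + 141839/36) = sqrt(-978697/36) = I*sqrt(978697)/6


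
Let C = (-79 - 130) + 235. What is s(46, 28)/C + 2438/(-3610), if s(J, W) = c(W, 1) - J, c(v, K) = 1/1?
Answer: -112919/46930 ≈ -2.4061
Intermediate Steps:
c(v, K) = 1
s(J, W) = 1 - J
C = 26 (C = -209 + 235 = 26)
s(46, 28)/C + 2438/(-3610) = (1 - 1*46)/26 + 2438/(-3610) = (1 - 46)*(1/26) + 2438*(-1/3610) = -45*1/26 - 1219/1805 = -45/26 - 1219/1805 = -112919/46930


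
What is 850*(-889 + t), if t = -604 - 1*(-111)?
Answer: -1174700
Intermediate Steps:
t = -493 (t = -604 + 111 = -493)
850*(-889 + t) = 850*(-889 - 493) = 850*(-1382) = -1174700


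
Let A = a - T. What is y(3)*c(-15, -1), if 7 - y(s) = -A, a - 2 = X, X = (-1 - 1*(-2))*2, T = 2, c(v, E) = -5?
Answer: -45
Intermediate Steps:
X = 2 (X = (-1 + 2)*2 = 1*2 = 2)
a = 4 (a = 2 + 2 = 4)
A = 2 (A = 4 - 1*2 = 4 - 2 = 2)
y(s) = 9 (y(s) = 7 - (-1)*2 = 7 - 1*(-2) = 7 + 2 = 9)
y(3)*c(-15, -1) = 9*(-5) = -45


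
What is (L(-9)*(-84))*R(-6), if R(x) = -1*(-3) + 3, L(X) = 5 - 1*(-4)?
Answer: -4536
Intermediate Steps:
L(X) = 9 (L(X) = 5 + 4 = 9)
R(x) = 6 (R(x) = 3 + 3 = 6)
(L(-9)*(-84))*R(-6) = (9*(-84))*6 = -756*6 = -4536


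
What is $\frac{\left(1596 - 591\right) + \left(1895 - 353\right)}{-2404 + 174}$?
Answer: $- \frac{2547}{2230} \approx -1.1422$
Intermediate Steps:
$\frac{\left(1596 - 591\right) + \left(1895 - 353\right)}{-2404 + 174} = \frac{1005 + \left(1895 - 353\right)}{-2230} = \left(1005 + 1542\right) \left(- \frac{1}{2230}\right) = 2547 \left(- \frac{1}{2230}\right) = - \frac{2547}{2230}$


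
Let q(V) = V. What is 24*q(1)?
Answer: 24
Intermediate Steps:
24*q(1) = 24*1 = 24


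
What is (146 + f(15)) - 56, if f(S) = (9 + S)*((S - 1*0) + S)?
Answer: 810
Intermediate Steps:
f(S) = 2*S*(9 + S) (f(S) = (9 + S)*((S + 0) + S) = (9 + S)*(S + S) = (9 + S)*(2*S) = 2*S*(9 + S))
(146 + f(15)) - 56 = (146 + 2*15*(9 + 15)) - 56 = (146 + 2*15*24) - 56 = (146 + 720) - 56 = 866 - 56 = 810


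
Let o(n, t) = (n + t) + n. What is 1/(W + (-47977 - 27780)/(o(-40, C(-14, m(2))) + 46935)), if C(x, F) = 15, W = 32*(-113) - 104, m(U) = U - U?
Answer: -46870/174432157 ≈ -0.00026870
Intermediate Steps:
m(U) = 0
W = -3720 (W = -3616 - 104 = -3720)
o(n, t) = t + 2*n
1/(W + (-47977 - 27780)/(o(-40, C(-14, m(2))) + 46935)) = 1/(-3720 + (-47977 - 27780)/((15 + 2*(-40)) + 46935)) = 1/(-3720 - 75757/((15 - 80) + 46935)) = 1/(-3720 - 75757/(-65 + 46935)) = 1/(-3720 - 75757/46870) = 1/(-174432157/46870) = -46870/174432157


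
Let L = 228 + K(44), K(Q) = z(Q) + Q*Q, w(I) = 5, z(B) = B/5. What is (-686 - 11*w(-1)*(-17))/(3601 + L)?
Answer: 415/9623 ≈ 0.043126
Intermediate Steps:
z(B) = B/5 (z(B) = B*(⅕) = B/5)
K(Q) = Q² + Q/5 (K(Q) = Q/5 + Q*Q = Q/5 + Q² = Q² + Q/5)
L = 10864/5 (L = 228 + 44*(⅕ + 44) = 228 + 44*(221/5) = 228 + 9724/5 = 10864/5 ≈ 2172.8)
(-686 - 11*w(-1)*(-17))/(3601 + L) = (-686 - 11*5*(-17))/(3601 + 10864/5) = (-686 - 55*(-17))/(28869/5) = (-686 + 935)*(5/28869) = 249*(5/28869) = 415/9623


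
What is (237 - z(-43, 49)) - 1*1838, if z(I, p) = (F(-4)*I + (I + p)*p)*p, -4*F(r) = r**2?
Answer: -24435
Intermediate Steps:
F(r) = -r**2/4
z(I, p) = p*(-4*I + p*(I + p)) (z(I, p) = ((-1/4*(-4)**2)*I + (I + p)*p)*p = ((-1/4*16)*I + p*(I + p))*p = (-4*I + p*(I + p))*p = p*(-4*I + p*(I + p)))
(237 - z(-43, 49)) - 1*1838 = (237 - 49*(49**2 - 4*(-43) - 43*49)) - 1*1838 = (237 - 49*(2401 + 172 - 2107)) - 1838 = (237 - 49*466) - 1838 = (237 - 1*22834) - 1838 = (237 - 22834) - 1838 = -22597 - 1838 = -24435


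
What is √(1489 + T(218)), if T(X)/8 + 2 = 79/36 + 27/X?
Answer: 17*√551867/327 ≈ 38.621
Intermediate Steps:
T(X) = 14/9 + 216/X (T(X) = -16 + 8*(79/36 + 27/X) = -16 + (158/9 + 216/X) = 14/9 + 216/X)
√(1489 + T(218)) = √(1489 + (14/9 + 216/218)) = √(1489 + (14/9 + 216*(1/218))) = √(1489 + (14/9 + 108/109)) = √(1489 + 2498/981) = √(1463207/981) = 17*√551867/327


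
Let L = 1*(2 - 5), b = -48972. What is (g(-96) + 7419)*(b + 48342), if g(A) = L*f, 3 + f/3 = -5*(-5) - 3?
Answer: -4566240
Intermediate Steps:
f = 57 (f = -9 + 3*(-5*(-5) - 3) = -9 + 3*(25 - 3) = -9 + 3*22 = -9 + 66 = 57)
L = -3 (L = 1*(-3) = -3)
g(A) = -171 (g(A) = -3*57 = -171)
(g(-96) + 7419)*(b + 48342) = (-171 + 7419)*(-48972 + 48342) = 7248*(-630) = -4566240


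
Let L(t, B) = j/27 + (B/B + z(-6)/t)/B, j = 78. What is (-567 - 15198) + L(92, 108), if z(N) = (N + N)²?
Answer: -39153025/2484 ≈ -15762.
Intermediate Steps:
z(N) = 4*N² (z(N) = (2*N)² = 4*N²)
L(t, B) = 26/9 + (1 + 144/t)/B (L(t, B) = 78/27 + (B/B + (4*(-6)²)/t)/B = 78*(1/27) + (1 + (4*36)/t)/B = 26/9 + (1 + 144/t)/B)
(-567 - 15198) + L(92, 108) = (-567 - 15198) + (26/9 + 1/108 + 144/(108*92)) = -15765 + (26/9 + 1/108 + 144*(1/108)*(1/92)) = -15765 + (26/9 + 1/108 + 1/69) = -15765 + 7235/2484 = -39153025/2484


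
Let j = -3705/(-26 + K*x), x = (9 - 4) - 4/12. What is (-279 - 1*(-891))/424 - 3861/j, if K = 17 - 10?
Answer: 16899/2014 ≈ 8.3908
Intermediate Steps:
x = 14/3 (x = 5 - 4*1/12 = 5 - 1/3 = 14/3 ≈ 4.6667)
K = 7
j = -2223/4 (j = -3705/(-26 + 7*(14/3)) = -3705/(-26 + 98/3) = -3705/20/3 = -3705*3/20 = -2223/4 ≈ -555.75)
(-279 - 1*(-891))/424 - 3861/j = (-279 - 1*(-891))/424 - 3861/(-2223/4) = (-279 + 891)*(1/424) - 3861*(-4/2223) = 612*(1/424) + 132/19 = 153/106 + 132/19 = 16899/2014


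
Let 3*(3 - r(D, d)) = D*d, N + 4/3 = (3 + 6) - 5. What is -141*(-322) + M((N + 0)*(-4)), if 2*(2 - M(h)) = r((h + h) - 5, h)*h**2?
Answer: 12286036/243 ≈ 50560.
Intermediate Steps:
N = 8/3 (N = -4/3 + ((3 + 6) - 5) = -4/3 + (9 - 5) = -4/3 + 4 = 8/3 ≈ 2.6667)
r(D, d) = 3 - D*d/3
M(h) = 2 - h**2*(3 - h*(-5 + 2*h)/3)/2 (M(h) = 2 - (3 - ((h + h) - 5)*h/3)*h**2/2 = 2 - (3 - (2*h - 5)*h/3)*h**2/2 = 2 - (3 - (-5 + 2*h)*h/3)*h**2/2 = 2 - (3 - h*(-5 + 2*h)/3)*h**2/2 = 2 - h**2*(3 - h*(-5 + 2*h)/3)/2)
-141*(-322) + M((N + 0)*(-4)) = -141*(-322) + (2 + ((8/3 + 0)*(-4))**2*(-9 + ((8/3 + 0)*(-4))*(-5 + 2*((8/3 + 0)*(-4))))/6) = 45402 + (2 + ((8/3)*(-4))**2*(-9 + ((8/3)*(-4))*(-5 + 2*((8/3)*(-4))))/6) = 45402 + (2 + (-32/3)**2*(-9 - 32*(-5 + 2*(-32/3))/3)/6) = 45402 + (2 + (1/6)*(1024/9)*(-9 - 32*(-5 - 64/3)/3)) = 45402 + (2 + (1/6)*(1024/9)*(-9 - 32/3*(-79/3))) = 45402 + (2 + (1/6)*(1024/9)*(-9 + 2528/9)) = 45402 + (2 + (1/6)*(1024/9)*(2447/9)) = 45402 + (2 + 1252864/243) = 45402 + 1253350/243 = 12286036/243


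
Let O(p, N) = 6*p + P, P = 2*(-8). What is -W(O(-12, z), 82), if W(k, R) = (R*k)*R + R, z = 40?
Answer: 591630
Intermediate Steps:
P = -16
O(p, N) = -16 + 6*p (O(p, N) = 6*p - 16 = -16 + 6*p)
W(k, R) = R + k*R**2 (W(k, R) = k*R**2 + R = R + k*R**2)
-W(O(-12, z), 82) = -82*(1 + 82*(-16 + 6*(-12))) = -82*(1 + 82*(-16 - 72)) = -82*(1 + 82*(-88)) = -82*(1 - 7216) = -82*(-7215) = -1*(-591630) = 591630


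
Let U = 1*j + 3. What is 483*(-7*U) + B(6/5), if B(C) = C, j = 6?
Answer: -152139/5 ≈ -30428.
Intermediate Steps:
U = 9 (U = 1*6 + 3 = 6 + 3 = 9)
483*(-7*U) + B(6/5) = 483*(-7*9) + 6/5 = 483*(-63) + 6*(⅕) = -30429 + 6/5 = -152139/5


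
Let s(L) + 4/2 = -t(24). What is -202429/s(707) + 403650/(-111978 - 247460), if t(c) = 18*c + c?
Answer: 36287901601/82311302 ≈ 440.86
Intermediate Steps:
t(c) = 19*c
s(L) = -458 (s(L) = -2 - 19*24 = -2 - 1*456 = -2 - 456 = -458)
-202429/s(707) + 403650/(-111978 - 247460) = -202429/(-458) + 403650/(-111978 - 247460) = -202429*(-1/458) + 403650/(-359438) = 202429/458 + 403650*(-1/359438) = 202429/458 - 201825/179719 = 36287901601/82311302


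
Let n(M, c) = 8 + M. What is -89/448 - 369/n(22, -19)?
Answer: -27997/2240 ≈ -12.499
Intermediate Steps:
-89/448 - 369/n(22, -19) = -89/448 - 369/(8 + 22) = -89*1/448 - 369/30 = -89/448 - 369*1/30 = -89/448 - 123/10 = -27997/2240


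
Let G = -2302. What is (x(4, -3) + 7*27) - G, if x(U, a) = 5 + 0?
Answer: 2496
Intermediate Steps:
x(U, a) = 5
(x(4, -3) + 7*27) - G = (5 + 7*27) - 1*(-2302) = (5 + 189) + 2302 = 194 + 2302 = 2496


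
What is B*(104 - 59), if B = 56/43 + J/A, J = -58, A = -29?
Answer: 6390/43 ≈ 148.60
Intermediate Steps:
B = 142/43 (B = 56/43 - 58/(-29) = 56*(1/43) - 58*(-1/29) = 56/43 + 2 = 142/43 ≈ 3.3023)
B*(104 - 59) = 142*(104 - 59)/43 = (142/43)*45 = 6390/43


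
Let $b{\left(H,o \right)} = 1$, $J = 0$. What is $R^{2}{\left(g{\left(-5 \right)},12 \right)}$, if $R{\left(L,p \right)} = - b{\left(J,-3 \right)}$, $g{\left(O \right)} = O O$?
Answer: $1$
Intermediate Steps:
$g{\left(O \right)} = O^{2}$
$R{\left(L,p \right)} = -1$ ($R{\left(L,p \right)} = \left(-1\right) 1 = -1$)
$R^{2}{\left(g{\left(-5 \right)},12 \right)} = \left(-1\right)^{2} = 1$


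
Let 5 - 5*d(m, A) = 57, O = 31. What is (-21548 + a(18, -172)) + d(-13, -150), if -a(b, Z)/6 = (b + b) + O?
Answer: -109802/5 ≈ -21960.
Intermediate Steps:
d(m, A) = -52/5 (d(m, A) = 1 - 1/5*57 = 1 - 57/5 = -52/5)
a(b, Z) = -186 - 12*b (a(b, Z) = -6*((b + b) + 31) = -6*(2*b + 31) = -6*(31 + 2*b) = -186 - 12*b)
(-21548 + a(18, -172)) + d(-13, -150) = (-21548 + (-186 - 12*18)) - 52/5 = (-21548 + (-186 - 216)) - 52/5 = (-21548 - 402) - 52/5 = -21950 - 52/5 = -109802/5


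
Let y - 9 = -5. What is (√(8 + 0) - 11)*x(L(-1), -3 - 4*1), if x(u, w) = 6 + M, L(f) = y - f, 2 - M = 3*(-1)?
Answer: -121 + 22*√2 ≈ -89.887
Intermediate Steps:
y = 4 (y = 9 - 5 = 4)
M = 5 (M = 2 - 3*(-1) = 2 - 1*(-3) = 2 + 3 = 5)
L(f) = 4 - f
x(u, w) = 11 (x(u, w) = 6 + 5 = 11)
(√(8 + 0) - 11)*x(L(-1), -3 - 4*1) = (√(8 + 0) - 11)*11 = (√8 - 11)*11 = (2*√2 - 11)*11 = (-11 + 2*√2)*11 = -121 + 22*√2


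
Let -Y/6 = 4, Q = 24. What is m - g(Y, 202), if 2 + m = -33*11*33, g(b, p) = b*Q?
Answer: -11405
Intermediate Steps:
Y = -24 (Y = -6*4 = -24)
g(b, p) = 24*b (g(b, p) = b*24 = 24*b)
m = -11981 (m = -2 - 33*11*33 = -2 - 363*33 = -2 - 11979 = -11981)
m - g(Y, 202) = -11981 - 24*(-24) = -11981 - 1*(-576) = -11981 + 576 = -11405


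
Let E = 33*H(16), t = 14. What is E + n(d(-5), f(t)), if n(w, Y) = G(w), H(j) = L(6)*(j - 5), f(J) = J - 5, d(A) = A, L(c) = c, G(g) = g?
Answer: 2173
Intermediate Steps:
f(J) = -5 + J
H(j) = -30 + 6*j (H(j) = 6*(j - 5) = 6*(-5 + j) = -30 + 6*j)
n(w, Y) = w
E = 2178 (E = 33*(-30 + 6*16) = 33*(-30 + 96) = 33*66 = 2178)
E + n(d(-5), f(t)) = 2178 - 5 = 2173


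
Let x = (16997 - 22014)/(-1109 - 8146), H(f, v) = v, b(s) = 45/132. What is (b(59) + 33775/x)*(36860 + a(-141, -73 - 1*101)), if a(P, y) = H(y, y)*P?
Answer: 422204412386235/110374 ≈ 3.8252e+9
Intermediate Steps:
b(s) = 15/44 (b(s) = 45*(1/132) = 15/44)
x = 5017/9255 (x = -5017/(-9255) = -5017*(-1/9255) = 5017/9255 ≈ 0.54209)
a(P, y) = P*y (a(P, y) = y*P = P*y)
(b(59) + 33775/x)*(36860 + a(-141, -73 - 1*101)) = (15/44 + 33775/(5017/9255))*(36860 - 141*(-73 - 1*101)) = (15/44 + 33775*(9255/5017))*(36860 - 141*(-73 - 101)) = (15/44 + 312587625/5017)*(36860 - 141*(-174)) = 13753930755*(36860 + 24534)/220748 = (13753930755/220748)*61394 = 422204412386235/110374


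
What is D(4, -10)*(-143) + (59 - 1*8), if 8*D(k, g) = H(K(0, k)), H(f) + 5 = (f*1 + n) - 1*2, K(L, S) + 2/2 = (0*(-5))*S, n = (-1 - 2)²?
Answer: 265/8 ≈ 33.125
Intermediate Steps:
n = 9 (n = (-3)² = 9)
K(L, S) = -1 (K(L, S) = -1 + (0*(-5))*S = -1 + 0*S = -1 + 0 = -1)
H(f) = 2 + f (H(f) = -5 + ((f*1 + 9) - 1*2) = -5 + ((f + 9) - 2) = -5 + ((9 + f) - 2) = -5 + (7 + f) = 2 + f)
D(k, g) = ⅛ (D(k, g) = (2 - 1)/8 = (⅛)*1 = ⅛)
D(4, -10)*(-143) + (59 - 1*8) = (⅛)*(-143) + (59 - 1*8) = -143/8 + (59 - 8) = -143/8 + 51 = 265/8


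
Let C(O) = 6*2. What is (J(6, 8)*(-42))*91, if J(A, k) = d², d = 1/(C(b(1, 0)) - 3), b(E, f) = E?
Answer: -1274/27 ≈ -47.185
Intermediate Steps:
C(O) = 12
d = ⅑ (d = 1/(12 - 3) = 1/9 = ⅑ ≈ 0.11111)
J(A, k) = 1/81 (J(A, k) = (⅑)² = 1/81)
(J(6, 8)*(-42))*91 = ((1/81)*(-42))*91 = -14/27*91 = -1274/27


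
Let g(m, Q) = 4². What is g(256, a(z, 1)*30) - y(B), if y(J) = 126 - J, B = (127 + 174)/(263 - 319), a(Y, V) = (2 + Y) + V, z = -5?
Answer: -923/8 ≈ -115.38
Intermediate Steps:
a(Y, V) = 2 + V + Y
B = -43/8 (B = 301/(-56) = 301*(-1/56) = -43/8 ≈ -5.3750)
g(m, Q) = 16
g(256, a(z, 1)*30) - y(B) = 16 - (126 - 1*(-43/8)) = 16 - (126 + 43/8) = 16 - 1*1051/8 = 16 - 1051/8 = -923/8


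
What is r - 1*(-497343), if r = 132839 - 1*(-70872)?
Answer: 701054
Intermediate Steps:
r = 203711 (r = 132839 + 70872 = 203711)
r - 1*(-497343) = 203711 - 1*(-497343) = 203711 + 497343 = 701054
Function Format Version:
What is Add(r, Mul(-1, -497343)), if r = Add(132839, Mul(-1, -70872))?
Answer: 701054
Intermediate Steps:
r = 203711 (r = Add(132839, 70872) = 203711)
Add(r, Mul(-1, -497343)) = Add(203711, Mul(-1, -497343)) = Add(203711, 497343) = 701054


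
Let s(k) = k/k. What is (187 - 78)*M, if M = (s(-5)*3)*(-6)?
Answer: -1962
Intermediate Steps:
s(k) = 1
M = -18 (M = (1*3)*(-6) = 3*(-6) = -18)
(187 - 78)*M = (187 - 78)*(-18) = 109*(-18) = -1962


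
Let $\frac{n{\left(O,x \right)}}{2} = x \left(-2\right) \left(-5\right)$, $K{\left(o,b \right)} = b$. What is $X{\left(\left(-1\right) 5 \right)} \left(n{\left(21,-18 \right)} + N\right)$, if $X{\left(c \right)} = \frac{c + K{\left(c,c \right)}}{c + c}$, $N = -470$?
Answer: $-830$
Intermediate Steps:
$X{\left(c \right)} = 1$ ($X{\left(c \right)} = \frac{c + c}{c + c} = \frac{2 c}{2 c} = 2 c \frac{1}{2 c} = 1$)
$n{\left(O,x \right)} = 20 x$ ($n{\left(O,x \right)} = 2 x \left(-2\right) \left(-5\right) = 2 - 2 x \left(-5\right) = 2 \cdot 10 x = 20 x$)
$X{\left(\left(-1\right) 5 \right)} \left(n{\left(21,-18 \right)} + N\right) = 1 \left(20 \left(-18\right) - 470\right) = 1 \left(-360 - 470\right) = 1 \left(-830\right) = -830$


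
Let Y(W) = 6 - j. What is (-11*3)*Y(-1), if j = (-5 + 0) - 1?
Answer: -396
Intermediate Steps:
j = -6 (j = -5 - 1 = -6)
Y(W) = 12 (Y(W) = 6 - 1*(-6) = 6 + 6 = 12)
(-11*3)*Y(-1) = -11*3*12 = -33*12 = -396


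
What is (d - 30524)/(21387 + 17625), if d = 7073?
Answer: -7817/13004 ≈ -0.60112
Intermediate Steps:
(d - 30524)/(21387 + 17625) = (7073 - 30524)/(21387 + 17625) = -23451/39012 = -23451*1/39012 = -7817/13004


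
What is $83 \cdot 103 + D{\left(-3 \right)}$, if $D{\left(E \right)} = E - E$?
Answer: $8549$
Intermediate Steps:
$D{\left(E \right)} = 0$
$83 \cdot 103 + D{\left(-3 \right)} = 83 \cdot 103 + 0 = 8549 + 0 = 8549$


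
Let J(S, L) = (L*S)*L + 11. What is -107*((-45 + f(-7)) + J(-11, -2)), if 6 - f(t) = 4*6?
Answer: 10272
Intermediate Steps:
J(S, L) = 11 + S*L**2 (J(S, L) = S*L**2 + 11 = 11 + S*L**2)
f(t) = -18 (f(t) = 6 - 4*6 = 6 - 1*24 = 6 - 24 = -18)
-107*((-45 + f(-7)) + J(-11, -2)) = -107*((-45 - 18) + (11 - 11*(-2)**2)) = -107*(-63 + (11 - 11*4)) = -107*(-63 + (11 - 44)) = -107*(-63 - 33) = -107*(-96) = 10272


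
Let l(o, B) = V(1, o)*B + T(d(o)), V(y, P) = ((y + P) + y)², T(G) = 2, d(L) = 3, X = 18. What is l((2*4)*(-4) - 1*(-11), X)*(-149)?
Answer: -968500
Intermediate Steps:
V(y, P) = (P + 2*y)² (V(y, P) = ((P + y) + y)² = (P + 2*y)²)
l(o, B) = 2 + B*(2 + o)² (l(o, B) = (o + 2*1)²*B + 2 = (o + 2)²*B + 2 = (2 + o)²*B + 2 = B*(2 + o)² + 2 = 2 + B*(2 + o)²)
l((2*4)*(-4) - 1*(-11), X)*(-149) = (2 + 18*(2 + ((2*4)*(-4) - 1*(-11)))²)*(-149) = (2 + 18*(2 + (8*(-4) + 11))²)*(-149) = (2 + 18*(2 + (-32 + 11))²)*(-149) = (2 + 18*(2 - 21)²)*(-149) = (2 + 18*(-19)²)*(-149) = (2 + 18*361)*(-149) = (2 + 6498)*(-149) = 6500*(-149) = -968500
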